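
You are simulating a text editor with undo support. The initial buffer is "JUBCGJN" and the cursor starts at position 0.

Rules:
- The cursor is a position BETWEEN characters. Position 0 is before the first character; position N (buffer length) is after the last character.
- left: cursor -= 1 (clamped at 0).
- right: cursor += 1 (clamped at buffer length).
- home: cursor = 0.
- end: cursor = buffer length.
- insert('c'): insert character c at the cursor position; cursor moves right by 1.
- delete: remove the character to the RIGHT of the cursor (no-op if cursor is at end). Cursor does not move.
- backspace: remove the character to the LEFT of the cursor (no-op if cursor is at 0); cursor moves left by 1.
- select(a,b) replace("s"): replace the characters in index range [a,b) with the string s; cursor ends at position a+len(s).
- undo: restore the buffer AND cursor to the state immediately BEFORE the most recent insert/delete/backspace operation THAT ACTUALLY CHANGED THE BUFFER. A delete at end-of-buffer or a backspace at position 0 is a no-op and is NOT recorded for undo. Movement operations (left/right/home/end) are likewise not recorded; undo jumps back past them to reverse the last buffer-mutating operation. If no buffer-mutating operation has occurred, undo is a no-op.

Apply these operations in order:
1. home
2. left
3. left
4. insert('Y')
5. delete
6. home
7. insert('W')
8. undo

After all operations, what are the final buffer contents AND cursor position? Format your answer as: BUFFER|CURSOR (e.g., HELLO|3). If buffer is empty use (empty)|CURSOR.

After op 1 (home): buf='JUBCGJN' cursor=0
After op 2 (left): buf='JUBCGJN' cursor=0
After op 3 (left): buf='JUBCGJN' cursor=0
After op 4 (insert('Y')): buf='YJUBCGJN' cursor=1
After op 5 (delete): buf='YUBCGJN' cursor=1
After op 6 (home): buf='YUBCGJN' cursor=0
After op 7 (insert('W')): buf='WYUBCGJN' cursor=1
After op 8 (undo): buf='YUBCGJN' cursor=0

Answer: YUBCGJN|0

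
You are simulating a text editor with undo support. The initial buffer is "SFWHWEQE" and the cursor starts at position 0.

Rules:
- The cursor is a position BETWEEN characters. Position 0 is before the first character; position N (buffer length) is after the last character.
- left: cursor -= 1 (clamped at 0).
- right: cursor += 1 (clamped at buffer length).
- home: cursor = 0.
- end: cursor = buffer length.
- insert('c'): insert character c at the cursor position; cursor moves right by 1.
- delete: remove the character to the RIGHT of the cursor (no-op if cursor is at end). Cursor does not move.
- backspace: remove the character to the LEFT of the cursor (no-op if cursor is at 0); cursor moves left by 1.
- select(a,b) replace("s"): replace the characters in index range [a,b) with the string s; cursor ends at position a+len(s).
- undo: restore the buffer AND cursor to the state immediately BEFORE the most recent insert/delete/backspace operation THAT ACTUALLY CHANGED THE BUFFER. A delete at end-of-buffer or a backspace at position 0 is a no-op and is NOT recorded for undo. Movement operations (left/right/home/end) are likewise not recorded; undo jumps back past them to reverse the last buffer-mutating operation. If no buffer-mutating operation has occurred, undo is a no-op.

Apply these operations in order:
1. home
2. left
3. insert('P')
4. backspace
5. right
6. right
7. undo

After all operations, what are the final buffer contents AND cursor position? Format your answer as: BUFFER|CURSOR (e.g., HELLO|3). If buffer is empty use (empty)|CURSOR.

Answer: PSFWHWEQE|1

Derivation:
After op 1 (home): buf='SFWHWEQE' cursor=0
After op 2 (left): buf='SFWHWEQE' cursor=0
After op 3 (insert('P')): buf='PSFWHWEQE' cursor=1
After op 4 (backspace): buf='SFWHWEQE' cursor=0
After op 5 (right): buf='SFWHWEQE' cursor=1
After op 6 (right): buf='SFWHWEQE' cursor=2
After op 7 (undo): buf='PSFWHWEQE' cursor=1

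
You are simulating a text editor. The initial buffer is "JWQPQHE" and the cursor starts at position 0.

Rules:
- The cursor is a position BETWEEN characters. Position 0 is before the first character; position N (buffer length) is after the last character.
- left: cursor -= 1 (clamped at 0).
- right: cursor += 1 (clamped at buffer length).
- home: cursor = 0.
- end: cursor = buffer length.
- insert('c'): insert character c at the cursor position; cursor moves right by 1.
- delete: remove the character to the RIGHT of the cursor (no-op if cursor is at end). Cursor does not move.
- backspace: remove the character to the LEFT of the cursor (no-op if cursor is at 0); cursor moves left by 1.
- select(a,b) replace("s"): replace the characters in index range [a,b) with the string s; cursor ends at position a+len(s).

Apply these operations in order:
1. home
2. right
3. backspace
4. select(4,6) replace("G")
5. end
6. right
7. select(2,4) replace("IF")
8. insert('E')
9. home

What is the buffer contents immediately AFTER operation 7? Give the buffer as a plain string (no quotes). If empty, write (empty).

Answer: WQIFG

Derivation:
After op 1 (home): buf='JWQPQHE' cursor=0
After op 2 (right): buf='JWQPQHE' cursor=1
After op 3 (backspace): buf='WQPQHE' cursor=0
After op 4 (select(4,6) replace("G")): buf='WQPQG' cursor=5
After op 5 (end): buf='WQPQG' cursor=5
After op 6 (right): buf='WQPQG' cursor=5
After op 7 (select(2,4) replace("IF")): buf='WQIFG' cursor=4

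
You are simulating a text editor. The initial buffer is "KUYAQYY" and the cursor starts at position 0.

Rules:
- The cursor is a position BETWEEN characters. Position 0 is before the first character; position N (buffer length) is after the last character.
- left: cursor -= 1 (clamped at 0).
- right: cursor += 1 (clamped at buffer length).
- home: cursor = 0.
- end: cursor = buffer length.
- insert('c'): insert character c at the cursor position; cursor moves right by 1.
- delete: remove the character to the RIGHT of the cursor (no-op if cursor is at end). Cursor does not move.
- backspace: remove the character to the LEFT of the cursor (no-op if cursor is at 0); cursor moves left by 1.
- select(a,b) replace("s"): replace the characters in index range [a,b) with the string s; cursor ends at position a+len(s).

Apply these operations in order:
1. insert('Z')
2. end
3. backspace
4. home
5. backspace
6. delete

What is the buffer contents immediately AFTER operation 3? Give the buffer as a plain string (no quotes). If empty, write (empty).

After op 1 (insert('Z')): buf='ZKUYAQYY' cursor=1
After op 2 (end): buf='ZKUYAQYY' cursor=8
After op 3 (backspace): buf='ZKUYAQY' cursor=7

Answer: ZKUYAQY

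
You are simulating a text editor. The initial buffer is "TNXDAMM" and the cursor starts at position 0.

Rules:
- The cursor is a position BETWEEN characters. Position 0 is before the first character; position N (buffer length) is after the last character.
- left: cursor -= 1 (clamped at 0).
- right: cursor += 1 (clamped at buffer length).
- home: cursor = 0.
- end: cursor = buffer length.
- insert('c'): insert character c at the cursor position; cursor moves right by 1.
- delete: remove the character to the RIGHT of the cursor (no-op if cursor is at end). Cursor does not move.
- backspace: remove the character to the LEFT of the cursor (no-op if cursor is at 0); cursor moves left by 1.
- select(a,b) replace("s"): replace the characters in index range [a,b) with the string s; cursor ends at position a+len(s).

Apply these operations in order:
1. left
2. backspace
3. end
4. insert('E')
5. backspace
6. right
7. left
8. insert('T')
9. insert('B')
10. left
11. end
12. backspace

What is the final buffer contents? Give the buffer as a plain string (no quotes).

After op 1 (left): buf='TNXDAMM' cursor=0
After op 2 (backspace): buf='TNXDAMM' cursor=0
After op 3 (end): buf='TNXDAMM' cursor=7
After op 4 (insert('E')): buf='TNXDAMME' cursor=8
After op 5 (backspace): buf='TNXDAMM' cursor=7
After op 6 (right): buf='TNXDAMM' cursor=7
After op 7 (left): buf='TNXDAMM' cursor=6
After op 8 (insert('T')): buf='TNXDAMTM' cursor=7
After op 9 (insert('B')): buf='TNXDAMTBM' cursor=8
After op 10 (left): buf='TNXDAMTBM' cursor=7
After op 11 (end): buf='TNXDAMTBM' cursor=9
After op 12 (backspace): buf='TNXDAMTB' cursor=8

Answer: TNXDAMTB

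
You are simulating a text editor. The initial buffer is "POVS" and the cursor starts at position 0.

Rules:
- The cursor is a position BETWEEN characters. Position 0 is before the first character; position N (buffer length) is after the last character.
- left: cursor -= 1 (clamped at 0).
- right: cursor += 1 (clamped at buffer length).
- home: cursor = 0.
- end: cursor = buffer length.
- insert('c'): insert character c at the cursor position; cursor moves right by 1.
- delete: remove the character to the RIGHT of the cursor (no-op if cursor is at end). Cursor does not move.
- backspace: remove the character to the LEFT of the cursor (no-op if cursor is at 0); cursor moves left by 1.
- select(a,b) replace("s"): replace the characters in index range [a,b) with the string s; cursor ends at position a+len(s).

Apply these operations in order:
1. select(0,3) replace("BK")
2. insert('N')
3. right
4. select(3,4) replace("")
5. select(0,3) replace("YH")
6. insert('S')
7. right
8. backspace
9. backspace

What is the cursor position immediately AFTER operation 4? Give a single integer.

Answer: 3

Derivation:
After op 1 (select(0,3) replace("BK")): buf='BKS' cursor=2
After op 2 (insert('N')): buf='BKNS' cursor=3
After op 3 (right): buf='BKNS' cursor=4
After op 4 (select(3,4) replace("")): buf='BKN' cursor=3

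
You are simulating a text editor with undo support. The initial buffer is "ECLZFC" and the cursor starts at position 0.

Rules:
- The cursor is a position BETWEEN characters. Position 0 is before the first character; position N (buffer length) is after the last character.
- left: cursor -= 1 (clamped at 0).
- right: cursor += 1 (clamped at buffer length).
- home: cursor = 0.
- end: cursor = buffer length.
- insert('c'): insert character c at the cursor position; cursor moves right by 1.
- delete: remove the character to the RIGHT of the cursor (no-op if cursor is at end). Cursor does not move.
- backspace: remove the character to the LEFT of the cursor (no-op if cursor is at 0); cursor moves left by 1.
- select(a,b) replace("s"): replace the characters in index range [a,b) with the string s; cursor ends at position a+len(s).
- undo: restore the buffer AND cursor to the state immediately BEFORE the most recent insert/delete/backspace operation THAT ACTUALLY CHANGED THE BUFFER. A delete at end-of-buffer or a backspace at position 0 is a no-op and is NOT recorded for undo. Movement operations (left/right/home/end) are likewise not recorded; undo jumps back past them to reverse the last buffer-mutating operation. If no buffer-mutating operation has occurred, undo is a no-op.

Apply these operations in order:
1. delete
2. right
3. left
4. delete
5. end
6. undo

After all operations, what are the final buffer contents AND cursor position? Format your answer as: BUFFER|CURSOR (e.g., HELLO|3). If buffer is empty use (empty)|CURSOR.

After op 1 (delete): buf='CLZFC' cursor=0
After op 2 (right): buf='CLZFC' cursor=1
After op 3 (left): buf='CLZFC' cursor=0
After op 4 (delete): buf='LZFC' cursor=0
After op 5 (end): buf='LZFC' cursor=4
After op 6 (undo): buf='CLZFC' cursor=0

Answer: CLZFC|0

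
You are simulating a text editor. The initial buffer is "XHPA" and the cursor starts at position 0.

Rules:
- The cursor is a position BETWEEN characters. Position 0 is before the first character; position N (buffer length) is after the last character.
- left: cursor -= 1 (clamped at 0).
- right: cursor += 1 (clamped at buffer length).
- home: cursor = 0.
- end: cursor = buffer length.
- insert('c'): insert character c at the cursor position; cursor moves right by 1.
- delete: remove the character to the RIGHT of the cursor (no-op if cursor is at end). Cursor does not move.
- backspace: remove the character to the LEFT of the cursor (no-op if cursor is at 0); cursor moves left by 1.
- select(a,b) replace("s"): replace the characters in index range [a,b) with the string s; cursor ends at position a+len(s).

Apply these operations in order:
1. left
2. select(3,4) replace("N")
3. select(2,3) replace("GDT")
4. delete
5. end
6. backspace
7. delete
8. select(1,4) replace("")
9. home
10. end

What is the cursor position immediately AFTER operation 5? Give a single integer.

After op 1 (left): buf='XHPA' cursor=0
After op 2 (select(3,4) replace("N")): buf='XHPN' cursor=4
After op 3 (select(2,3) replace("GDT")): buf='XHGDTN' cursor=5
After op 4 (delete): buf='XHGDT' cursor=5
After op 5 (end): buf='XHGDT' cursor=5

Answer: 5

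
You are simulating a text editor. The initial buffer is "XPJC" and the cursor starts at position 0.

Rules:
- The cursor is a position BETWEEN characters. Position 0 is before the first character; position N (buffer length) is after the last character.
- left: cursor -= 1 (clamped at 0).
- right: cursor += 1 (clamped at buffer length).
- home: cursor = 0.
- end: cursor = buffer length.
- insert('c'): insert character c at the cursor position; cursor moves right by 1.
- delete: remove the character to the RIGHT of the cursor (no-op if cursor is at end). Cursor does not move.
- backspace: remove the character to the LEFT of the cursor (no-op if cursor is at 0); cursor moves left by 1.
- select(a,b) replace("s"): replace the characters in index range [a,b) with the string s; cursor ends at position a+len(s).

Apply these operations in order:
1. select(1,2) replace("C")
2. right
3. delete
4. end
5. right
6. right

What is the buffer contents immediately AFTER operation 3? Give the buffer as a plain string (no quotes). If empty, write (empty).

Answer: XCJ

Derivation:
After op 1 (select(1,2) replace("C")): buf='XCJC' cursor=2
After op 2 (right): buf='XCJC' cursor=3
After op 3 (delete): buf='XCJ' cursor=3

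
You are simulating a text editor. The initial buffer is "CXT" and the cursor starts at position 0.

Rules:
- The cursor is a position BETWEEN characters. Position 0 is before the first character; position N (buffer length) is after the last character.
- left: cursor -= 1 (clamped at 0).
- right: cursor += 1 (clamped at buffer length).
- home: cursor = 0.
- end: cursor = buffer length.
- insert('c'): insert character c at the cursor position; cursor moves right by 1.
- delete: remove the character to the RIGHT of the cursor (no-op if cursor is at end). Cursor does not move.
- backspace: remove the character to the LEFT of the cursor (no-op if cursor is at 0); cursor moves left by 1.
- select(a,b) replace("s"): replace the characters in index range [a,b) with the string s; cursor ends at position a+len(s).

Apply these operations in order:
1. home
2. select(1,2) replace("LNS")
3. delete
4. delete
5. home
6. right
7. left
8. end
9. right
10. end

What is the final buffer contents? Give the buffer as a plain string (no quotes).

After op 1 (home): buf='CXT' cursor=0
After op 2 (select(1,2) replace("LNS")): buf='CLNST' cursor=4
After op 3 (delete): buf='CLNS' cursor=4
After op 4 (delete): buf='CLNS' cursor=4
After op 5 (home): buf='CLNS' cursor=0
After op 6 (right): buf='CLNS' cursor=1
After op 7 (left): buf='CLNS' cursor=0
After op 8 (end): buf='CLNS' cursor=4
After op 9 (right): buf='CLNS' cursor=4
After op 10 (end): buf='CLNS' cursor=4

Answer: CLNS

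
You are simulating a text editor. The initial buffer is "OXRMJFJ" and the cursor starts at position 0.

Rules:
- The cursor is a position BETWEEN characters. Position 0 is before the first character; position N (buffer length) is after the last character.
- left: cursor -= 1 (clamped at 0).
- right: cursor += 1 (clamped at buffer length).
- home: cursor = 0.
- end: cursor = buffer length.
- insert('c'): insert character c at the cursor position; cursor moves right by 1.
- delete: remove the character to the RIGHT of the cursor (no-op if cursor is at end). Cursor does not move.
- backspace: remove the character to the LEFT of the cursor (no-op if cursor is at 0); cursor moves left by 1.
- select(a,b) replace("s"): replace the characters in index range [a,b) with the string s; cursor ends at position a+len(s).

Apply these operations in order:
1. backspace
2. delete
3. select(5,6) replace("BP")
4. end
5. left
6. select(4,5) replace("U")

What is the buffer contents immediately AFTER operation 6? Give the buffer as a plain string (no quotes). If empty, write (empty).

After op 1 (backspace): buf='OXRMJFJ' cursor=0
After op 2 (delete): buf='XRMJFJ' cursor=0
After op 3 (select(5,6) replace("BP")): buf='XRMJFBP' cursor=7
After op 4 (end): buf='XRMJFBP' cursor=7
After op 5 (left): buf='XRMJFBP' cursor=6
After op 6 (select(4,5) replace("U")): buf='XRMJUBP' cursor=5

Answer: XRMJUBP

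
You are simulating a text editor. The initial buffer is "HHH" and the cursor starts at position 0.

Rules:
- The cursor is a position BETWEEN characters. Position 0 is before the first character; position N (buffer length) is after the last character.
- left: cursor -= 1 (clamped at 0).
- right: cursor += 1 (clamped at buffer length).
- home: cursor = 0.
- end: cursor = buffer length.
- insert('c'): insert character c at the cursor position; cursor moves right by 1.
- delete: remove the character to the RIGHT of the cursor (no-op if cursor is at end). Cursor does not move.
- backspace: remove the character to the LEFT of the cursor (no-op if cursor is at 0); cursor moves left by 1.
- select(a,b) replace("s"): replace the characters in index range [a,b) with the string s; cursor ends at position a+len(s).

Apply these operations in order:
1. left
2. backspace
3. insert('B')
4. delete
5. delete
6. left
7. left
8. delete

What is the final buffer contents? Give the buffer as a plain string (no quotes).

Answer: H

Derivation:
After op 1 (left): buf='HHH' cursor=0
After op 2 (backspace): buf='HHH' cursor=0
After op 3 (insert('B')): buf='BHHH' cursor=1
After op 4 (delete): buf='BHH' cursor=1
After op 5 (delete): buf='BH' cursor=1
After op 6 (left): buf='BH' cursor=0
After op 7 (left): buf='BH' cursor=0
After op 8 (delete): buf='H' cursor=0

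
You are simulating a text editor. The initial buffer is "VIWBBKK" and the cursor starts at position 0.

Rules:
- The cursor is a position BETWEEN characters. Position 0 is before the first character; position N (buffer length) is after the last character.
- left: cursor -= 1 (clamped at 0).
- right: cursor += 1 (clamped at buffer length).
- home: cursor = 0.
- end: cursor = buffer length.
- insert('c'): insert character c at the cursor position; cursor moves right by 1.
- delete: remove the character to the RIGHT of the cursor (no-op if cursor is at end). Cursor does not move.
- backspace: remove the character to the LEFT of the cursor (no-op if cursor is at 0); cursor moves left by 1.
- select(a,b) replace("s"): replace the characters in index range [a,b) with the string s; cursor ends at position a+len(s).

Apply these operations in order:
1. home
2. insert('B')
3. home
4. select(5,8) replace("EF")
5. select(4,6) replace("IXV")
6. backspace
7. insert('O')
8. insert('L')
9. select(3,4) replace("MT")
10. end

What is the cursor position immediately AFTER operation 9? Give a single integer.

Answer: 5

Derivation:
After op 1 (home): buf='VIWBBKK' cursor=0
After op 2 (insert('B')): buf='BVIWBBKK' cursor=1
After op 3 (home): buf='BVIWBBKK' cursor=0
After op 4 (select(5,8) replace("EF")): buf='BVIWBEF' cursor=7
After op 5 (select(4,6) replace("IXV")): buf='BVIWIXVF' cursor=7
After op 6 (backspace): buf='BVIWIXF' cursor=6
After op 7 (insert('O')): buf='BVIWIXOF' cursor=7
After op 8 (insert('L')): buf='BVIWIXOLF' cursor=8
After op 9 (select(3,4) replace("MT")): buf='BVIMTIXOLF' cursor=5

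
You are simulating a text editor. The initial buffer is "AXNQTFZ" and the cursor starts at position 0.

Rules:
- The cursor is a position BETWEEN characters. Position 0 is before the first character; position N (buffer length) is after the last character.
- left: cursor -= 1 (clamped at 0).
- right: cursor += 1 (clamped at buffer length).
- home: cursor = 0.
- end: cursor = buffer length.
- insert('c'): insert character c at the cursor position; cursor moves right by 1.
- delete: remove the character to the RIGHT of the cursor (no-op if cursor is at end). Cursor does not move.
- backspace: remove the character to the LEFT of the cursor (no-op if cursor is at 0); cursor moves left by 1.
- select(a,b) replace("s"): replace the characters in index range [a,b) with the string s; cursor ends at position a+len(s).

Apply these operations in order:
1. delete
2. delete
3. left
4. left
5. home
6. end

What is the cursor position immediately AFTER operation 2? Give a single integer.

Answer: 0

Derivation:
After op 1 (delete): buf='XNQTFZ' cursor=0
After op 2 (delete): buf='NQTFZ' cursor=0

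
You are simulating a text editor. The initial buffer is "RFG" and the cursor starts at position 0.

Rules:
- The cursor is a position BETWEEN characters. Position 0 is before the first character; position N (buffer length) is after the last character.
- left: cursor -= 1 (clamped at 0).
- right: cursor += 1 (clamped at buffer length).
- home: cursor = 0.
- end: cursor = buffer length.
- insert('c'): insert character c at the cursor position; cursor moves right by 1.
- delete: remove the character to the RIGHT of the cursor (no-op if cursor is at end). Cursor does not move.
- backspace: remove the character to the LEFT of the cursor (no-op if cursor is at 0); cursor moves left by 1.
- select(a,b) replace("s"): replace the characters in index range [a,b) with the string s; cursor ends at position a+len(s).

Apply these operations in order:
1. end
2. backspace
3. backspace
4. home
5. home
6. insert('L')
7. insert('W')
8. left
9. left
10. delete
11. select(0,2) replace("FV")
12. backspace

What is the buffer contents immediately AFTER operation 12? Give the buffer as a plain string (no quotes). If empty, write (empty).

Answer: F

Derivation:
After op 1 (end): buf='RFG' cursor=3
After op 2 (backspace): buf='RF' cursor=2
After op 3 (backspace): buf='R' cursor=1
After op 4 (home): buf='R' cursor=0
After op 5 (home): buf='R' cursor=0
After op 6 (insert('L')): buf='LR' cursor=1
After op 7 (insert('W')): buf='LWR' cursor=2
After op 8 (left): buf='LWR' cursor=1
After op 9 (left): buf='LWR' cursor=0
After op 10 (delete): buf='WR' cursor=0
After op 11 (select(0,2) replace("FV")): buf='FV' cursor=2
After op 12 (backspace): buf='F' cursor=1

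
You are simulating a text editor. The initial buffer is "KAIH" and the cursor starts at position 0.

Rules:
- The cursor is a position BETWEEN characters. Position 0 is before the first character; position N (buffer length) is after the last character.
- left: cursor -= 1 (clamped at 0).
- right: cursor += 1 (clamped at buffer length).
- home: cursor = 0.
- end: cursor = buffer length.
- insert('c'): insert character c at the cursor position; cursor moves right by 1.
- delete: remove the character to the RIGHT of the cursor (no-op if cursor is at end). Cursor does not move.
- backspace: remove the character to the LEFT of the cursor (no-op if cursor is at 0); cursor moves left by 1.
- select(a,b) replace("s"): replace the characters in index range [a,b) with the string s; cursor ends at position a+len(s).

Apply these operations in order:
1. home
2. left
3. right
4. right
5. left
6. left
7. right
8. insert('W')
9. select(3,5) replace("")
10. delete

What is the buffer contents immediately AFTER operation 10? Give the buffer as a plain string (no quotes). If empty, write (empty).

After op 1 (home): buf='KAIH' cursor=0
After op 2 (left): buf='KAIH' cursor=0
After op 3 (right): buf='KAIH' cursor=1
After op 4 (right): buf='KAIH' cursor=2
After op 5 (left): buf='KAIH' cursor=1
After op 6 (left): buf='KAIH' cursor=0
After op 7 (right): buf='KAIH' cursor=1
After op 8 (insert('W')): buf='KWAIH' cursor=2
After op 9 (select(3,5) replace("")): buf='KWA' cursor=3
After op 10 (delete): buf='KWA' cursor=3

Answer: KWA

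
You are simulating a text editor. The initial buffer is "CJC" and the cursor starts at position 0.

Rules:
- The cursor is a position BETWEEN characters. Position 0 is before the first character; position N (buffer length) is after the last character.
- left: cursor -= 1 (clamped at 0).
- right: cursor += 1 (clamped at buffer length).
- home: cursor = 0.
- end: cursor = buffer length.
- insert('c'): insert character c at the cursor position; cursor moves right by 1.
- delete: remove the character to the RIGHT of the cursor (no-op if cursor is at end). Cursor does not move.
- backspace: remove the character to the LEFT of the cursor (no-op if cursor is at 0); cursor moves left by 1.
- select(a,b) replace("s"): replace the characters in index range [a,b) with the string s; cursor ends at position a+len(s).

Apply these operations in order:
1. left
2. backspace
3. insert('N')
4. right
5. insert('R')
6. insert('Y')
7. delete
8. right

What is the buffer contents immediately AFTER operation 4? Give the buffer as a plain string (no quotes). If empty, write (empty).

Answer: NCJC

Derivation:
After op 1 (left): buf='CJC' cursor=0
After op 2 (backspace): buf='CJC' cursor=0
After op 3 (insert('N')): buf='NCJC' cursor=1
After op 4 (right): buf='NCJC' cursor=2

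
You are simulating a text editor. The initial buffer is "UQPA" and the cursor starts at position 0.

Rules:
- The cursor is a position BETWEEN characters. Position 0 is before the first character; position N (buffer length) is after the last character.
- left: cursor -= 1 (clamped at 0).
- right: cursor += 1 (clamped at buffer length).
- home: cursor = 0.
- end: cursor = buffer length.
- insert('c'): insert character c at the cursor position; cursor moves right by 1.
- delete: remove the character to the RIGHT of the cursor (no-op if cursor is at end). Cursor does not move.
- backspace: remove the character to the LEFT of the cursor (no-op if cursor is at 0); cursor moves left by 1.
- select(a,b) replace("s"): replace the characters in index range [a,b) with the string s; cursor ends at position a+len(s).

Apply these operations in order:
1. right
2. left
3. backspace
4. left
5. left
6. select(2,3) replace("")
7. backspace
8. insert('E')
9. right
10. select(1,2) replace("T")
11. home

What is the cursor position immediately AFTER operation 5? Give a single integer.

After op 1 (right): buf='UQPA' cursor=1
After op 2 (left): buf='UQPA' cursor=0
After op 3 (backspace): buf='UQPA' cursor=0
After op 4 (left): buf='UQPA' cursor=0
After op 5 (left): buf='UQPA' cursor=0

Answer: 0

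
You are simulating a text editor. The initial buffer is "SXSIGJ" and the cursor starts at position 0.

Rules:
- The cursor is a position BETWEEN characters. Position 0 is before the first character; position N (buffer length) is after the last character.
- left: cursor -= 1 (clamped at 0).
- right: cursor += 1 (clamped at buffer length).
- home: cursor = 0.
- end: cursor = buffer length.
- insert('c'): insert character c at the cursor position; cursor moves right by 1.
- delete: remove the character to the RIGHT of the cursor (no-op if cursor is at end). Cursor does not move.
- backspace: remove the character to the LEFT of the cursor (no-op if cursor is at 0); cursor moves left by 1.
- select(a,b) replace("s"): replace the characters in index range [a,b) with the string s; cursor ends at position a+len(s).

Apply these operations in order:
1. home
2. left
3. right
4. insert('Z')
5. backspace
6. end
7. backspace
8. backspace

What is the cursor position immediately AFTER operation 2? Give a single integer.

After op 1 (home): buf='SXSIGJ' cursor=0
After op 2 (left): buf='SXSIGJ' cursor=0

Answer: 0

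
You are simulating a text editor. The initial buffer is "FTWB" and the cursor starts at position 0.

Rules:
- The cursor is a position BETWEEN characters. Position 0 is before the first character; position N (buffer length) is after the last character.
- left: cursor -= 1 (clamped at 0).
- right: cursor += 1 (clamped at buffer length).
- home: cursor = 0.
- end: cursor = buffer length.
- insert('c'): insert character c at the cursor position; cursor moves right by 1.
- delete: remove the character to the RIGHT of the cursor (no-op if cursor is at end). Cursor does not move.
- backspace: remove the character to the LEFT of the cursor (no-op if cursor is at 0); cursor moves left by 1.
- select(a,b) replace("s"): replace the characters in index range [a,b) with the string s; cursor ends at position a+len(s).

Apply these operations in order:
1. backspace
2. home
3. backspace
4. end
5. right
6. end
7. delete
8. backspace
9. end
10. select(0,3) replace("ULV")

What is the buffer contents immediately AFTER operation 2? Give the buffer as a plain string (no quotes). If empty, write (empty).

Answer: FTWB

Derivation:
After op 1 (backspace): buf='FTWB' cursor=0
After op 2 (home): buf='FTWB' cursor=0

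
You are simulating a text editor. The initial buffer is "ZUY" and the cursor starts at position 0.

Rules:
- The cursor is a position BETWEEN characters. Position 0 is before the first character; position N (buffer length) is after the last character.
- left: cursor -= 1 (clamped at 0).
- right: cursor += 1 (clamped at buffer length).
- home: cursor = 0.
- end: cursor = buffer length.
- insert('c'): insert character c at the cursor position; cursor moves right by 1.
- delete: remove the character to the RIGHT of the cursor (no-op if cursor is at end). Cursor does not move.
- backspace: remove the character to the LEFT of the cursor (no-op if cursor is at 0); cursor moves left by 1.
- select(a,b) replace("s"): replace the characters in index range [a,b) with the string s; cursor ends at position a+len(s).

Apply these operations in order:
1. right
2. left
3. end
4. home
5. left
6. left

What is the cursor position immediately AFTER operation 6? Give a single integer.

Answer: 0

Derivation:
After op 1 (right): buf='ZUY' cursor=1
After op 2 (left): buf='ZUY' cursor=0
After op 3 (end): buf='ZUY' cursor=3
After op 4 (home): buf='ZUY' cursor=0
After op 5 (left): buf='ZUY' cursor=0
After op 6 (left): buf='ZUY' cursor=0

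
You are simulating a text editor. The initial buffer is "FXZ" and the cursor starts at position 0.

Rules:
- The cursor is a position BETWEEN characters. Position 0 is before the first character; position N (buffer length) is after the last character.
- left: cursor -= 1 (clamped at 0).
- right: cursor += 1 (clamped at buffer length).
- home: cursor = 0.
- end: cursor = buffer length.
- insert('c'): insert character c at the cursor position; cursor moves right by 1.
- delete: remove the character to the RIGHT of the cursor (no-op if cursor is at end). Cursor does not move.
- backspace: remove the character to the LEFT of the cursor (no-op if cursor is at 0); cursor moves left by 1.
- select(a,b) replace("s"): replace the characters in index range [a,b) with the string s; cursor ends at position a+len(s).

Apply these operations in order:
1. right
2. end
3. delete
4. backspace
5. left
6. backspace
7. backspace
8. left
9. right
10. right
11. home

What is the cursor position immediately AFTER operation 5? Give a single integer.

Answer: 1

Derivation:
After op 1 (right): buf='FXZ' cursor=1
After op 2 (end): buf='FXZ' cursor=3
After op 3 (delete): buf='FXZ' cursor=3
After op 4 (backspace): buf='FX' cursor=2
After op 5 (left): buf='FX' cursor=1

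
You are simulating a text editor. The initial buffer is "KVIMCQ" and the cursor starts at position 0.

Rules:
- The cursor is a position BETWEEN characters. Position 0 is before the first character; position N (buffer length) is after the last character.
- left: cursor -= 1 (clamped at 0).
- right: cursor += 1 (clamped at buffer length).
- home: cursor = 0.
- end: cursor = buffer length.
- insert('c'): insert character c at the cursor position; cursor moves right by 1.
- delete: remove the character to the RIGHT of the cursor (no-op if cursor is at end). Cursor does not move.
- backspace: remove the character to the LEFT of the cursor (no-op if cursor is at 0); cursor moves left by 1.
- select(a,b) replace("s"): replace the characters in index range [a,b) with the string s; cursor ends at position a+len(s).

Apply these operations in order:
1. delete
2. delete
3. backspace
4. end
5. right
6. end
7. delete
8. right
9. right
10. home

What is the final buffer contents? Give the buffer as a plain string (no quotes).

After op 1 (delete): buf='VIMCQ' cursor=0
After op 2 (delete): buf='IMCQ' cursor=0
After op 3 (backspace): buf='IMCQ' cursor=0
After op 4 (end): buf='IMCQ' cursor=4
After op 5 (right): buf='IMCQ' cursor=4
After op 6 (end): buf='IMCQ' cursor=4
After op 7 (delete): buf='IMCQ' cursor=4
After op 8 (right): buf='IMCQ' cursor=4
After op 9 (right): buf='IMCQ' cursor=4
After op 10 (home): buf='IMCQ' cursor=0

Answer: IMCQ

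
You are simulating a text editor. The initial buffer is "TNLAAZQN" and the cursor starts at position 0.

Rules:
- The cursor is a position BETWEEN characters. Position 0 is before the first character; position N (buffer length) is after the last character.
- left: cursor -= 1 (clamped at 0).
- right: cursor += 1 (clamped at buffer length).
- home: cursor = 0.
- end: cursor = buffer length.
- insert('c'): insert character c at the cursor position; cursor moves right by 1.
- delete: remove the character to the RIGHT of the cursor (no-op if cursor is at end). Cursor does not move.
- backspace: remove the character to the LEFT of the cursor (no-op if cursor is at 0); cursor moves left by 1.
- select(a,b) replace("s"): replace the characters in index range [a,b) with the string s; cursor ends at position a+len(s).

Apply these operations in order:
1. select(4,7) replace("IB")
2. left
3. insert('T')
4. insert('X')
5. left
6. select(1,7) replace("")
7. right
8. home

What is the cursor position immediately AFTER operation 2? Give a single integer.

After op 1 (select(4,7) replace("IB")): buf='TNLAIBN' cursor=6
After op 2 (left): buf='TNLAIBN' cursor=5

Answer: 5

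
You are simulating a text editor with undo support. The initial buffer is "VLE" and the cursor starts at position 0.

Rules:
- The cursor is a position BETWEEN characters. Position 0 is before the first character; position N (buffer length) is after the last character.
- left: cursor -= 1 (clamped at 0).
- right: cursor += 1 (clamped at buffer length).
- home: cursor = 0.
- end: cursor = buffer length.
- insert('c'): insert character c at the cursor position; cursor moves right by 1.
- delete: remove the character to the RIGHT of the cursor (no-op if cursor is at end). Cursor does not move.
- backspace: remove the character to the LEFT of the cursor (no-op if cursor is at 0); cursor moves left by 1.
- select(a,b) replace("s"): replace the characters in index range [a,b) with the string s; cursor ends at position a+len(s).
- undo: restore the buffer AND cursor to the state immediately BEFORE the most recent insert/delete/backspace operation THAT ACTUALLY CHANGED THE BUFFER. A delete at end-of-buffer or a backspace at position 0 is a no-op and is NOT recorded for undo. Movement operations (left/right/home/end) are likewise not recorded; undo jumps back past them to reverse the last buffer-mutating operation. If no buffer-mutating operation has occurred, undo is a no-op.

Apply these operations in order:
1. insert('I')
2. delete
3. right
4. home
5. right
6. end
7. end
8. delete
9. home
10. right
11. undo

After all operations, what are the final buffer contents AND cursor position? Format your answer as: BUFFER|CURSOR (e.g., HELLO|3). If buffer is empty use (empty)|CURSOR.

Answer: IVLE|1

Derivation:
After op 1 (insert('I')): buf='IVLE' cursor=1
After op 2 (delete): buf='ILE' cursor=1
After op 3 (right): buf='ILE' cursor=2
After op 4 (home): buf='ILE' cursor=0
After op 5 (right): buf='ILE' cursor=1
After op 6 (end): buf='ILE' cursor=3
After op 7 (end): buf='ILE' cursor=3
After op 8 (delete): buf='ILE' cursor=3
After op 9 (home): buf='ILE' cursor=0
After op 10 (right): buf='ILE' cursor=1
After op 11 (undo): buf='IVLE' cursor=1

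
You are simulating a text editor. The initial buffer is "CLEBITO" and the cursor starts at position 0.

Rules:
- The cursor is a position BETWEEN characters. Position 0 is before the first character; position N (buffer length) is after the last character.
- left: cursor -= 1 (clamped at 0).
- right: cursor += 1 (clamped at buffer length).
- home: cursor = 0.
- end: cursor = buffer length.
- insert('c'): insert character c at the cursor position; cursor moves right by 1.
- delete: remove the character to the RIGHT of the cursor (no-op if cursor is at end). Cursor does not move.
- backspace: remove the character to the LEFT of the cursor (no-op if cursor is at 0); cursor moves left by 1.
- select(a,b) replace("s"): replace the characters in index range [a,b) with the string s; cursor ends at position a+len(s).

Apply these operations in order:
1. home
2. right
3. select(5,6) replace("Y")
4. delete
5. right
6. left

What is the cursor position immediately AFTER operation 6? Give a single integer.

After op 1 (home): buf='CLEBITO' cursor=0
After op 2 (right): buf='CLEBITO' cursor=1
After op 3 (select(5,6) replace("Y")): buf='CLEBIYO' cursor=6
After op 4 (delete): buf='CLEBIY' cursor=6
After op 5 (right): buf='CLEBIY' cursor=6
After op 6 (left): buf='CLEBIY' cursor=5

Answer: 5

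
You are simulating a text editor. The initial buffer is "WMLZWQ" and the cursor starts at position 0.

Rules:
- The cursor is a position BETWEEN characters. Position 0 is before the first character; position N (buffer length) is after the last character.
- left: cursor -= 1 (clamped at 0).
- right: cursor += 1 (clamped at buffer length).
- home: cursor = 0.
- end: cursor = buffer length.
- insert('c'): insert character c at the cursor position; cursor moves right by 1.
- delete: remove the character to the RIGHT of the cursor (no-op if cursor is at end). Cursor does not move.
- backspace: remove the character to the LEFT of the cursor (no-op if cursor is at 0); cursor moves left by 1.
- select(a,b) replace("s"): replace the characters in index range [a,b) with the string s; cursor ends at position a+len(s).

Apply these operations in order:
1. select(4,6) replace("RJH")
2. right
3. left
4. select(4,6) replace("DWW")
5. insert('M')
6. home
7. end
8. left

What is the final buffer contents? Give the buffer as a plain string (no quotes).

Answer: WMLZDWWMH

Derivation:
After op 1 (select(4,6) replace("RJH")): buf='WMLZRJH' cursor=7
After op 2 (right): buf='WMLZRJH' cursor=7
After op 3 (left): buf='WMLZRJH' cursor=6
After op 4 (select(4,6) replace("DWW")): buf='WMLZDWWH' cursor=7
After op 5 (insert('M')): buf='WMLZDWWMH' cursor=8
After op 6 (home): buf='WMLZDWWMH' cursor=0
After op 7 (end): buf='WMLZDWWMH' cursor=9
After op 8 (left): buf='WMLZDWWMH' cursor=8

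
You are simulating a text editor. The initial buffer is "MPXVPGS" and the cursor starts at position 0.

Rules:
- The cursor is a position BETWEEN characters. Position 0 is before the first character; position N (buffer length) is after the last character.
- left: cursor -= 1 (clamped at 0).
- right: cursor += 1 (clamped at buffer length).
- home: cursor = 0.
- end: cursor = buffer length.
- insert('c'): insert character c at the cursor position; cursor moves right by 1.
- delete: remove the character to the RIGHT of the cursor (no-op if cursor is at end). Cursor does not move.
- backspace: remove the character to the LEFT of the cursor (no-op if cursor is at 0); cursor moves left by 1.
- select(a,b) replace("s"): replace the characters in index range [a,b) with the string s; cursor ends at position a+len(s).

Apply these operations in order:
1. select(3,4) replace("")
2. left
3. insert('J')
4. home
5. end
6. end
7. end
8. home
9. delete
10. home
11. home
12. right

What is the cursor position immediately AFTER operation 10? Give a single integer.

After op 1 (select(3,4) replace("")): buf='MPXPGS' cursor=3
After op 2 (left): buf='MPXPGS' cursor=2
After op 3 (insert('J')): buf='MPJXPGS' cursor=3
After op 4 (home): buf='MPJXPGS' cursor=0
After op 5 (end): buf='MPJXPGS' cursor=7
After op 6 (end): buf='MPJXPGS' cursor=7
After op 7 (end): buf='MPJXPGS' cursor=7
After op 8 (home): buf='MPJXPGS' cursor=0
After op 9 (delete): buf='PJXPGS' cursor=0
After op 10 (home): buf='PJXPGS' cursor=0

Answer: 0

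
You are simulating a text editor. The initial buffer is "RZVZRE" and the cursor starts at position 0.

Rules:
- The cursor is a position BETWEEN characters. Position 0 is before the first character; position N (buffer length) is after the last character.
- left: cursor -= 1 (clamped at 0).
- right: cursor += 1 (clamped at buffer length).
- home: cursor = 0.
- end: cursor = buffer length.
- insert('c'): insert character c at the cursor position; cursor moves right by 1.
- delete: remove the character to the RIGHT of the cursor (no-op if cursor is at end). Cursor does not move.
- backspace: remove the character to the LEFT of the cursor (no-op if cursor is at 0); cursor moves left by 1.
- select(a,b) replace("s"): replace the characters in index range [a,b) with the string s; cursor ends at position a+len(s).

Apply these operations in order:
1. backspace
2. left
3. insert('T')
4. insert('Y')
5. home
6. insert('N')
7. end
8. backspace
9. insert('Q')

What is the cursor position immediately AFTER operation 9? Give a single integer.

After op 1 (backspace): buf='RZVZRE' cursor=0
After op 2 (left): buf='RZVZRE' cursor=0
After op 3 (insert('T')): buf='TRZVZRE' cursor=1
After op 4 (insert('Y')): buf='TYRZVZRE' cursor=2
After op 5 (home): buf='TYRZVZRE' cursor=0
After op 6 (insert('N')): buf='NTYRZVZRE' cursor=1
After op 7 (end): buf='NTYRZVZRE' cursor=9
After op 8 (backspace): buf='NTYRZVZR' cursor=8
After op 9 (insert('Q')): buf='NTYRZVZRQ' cursor=9

Answer: 9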